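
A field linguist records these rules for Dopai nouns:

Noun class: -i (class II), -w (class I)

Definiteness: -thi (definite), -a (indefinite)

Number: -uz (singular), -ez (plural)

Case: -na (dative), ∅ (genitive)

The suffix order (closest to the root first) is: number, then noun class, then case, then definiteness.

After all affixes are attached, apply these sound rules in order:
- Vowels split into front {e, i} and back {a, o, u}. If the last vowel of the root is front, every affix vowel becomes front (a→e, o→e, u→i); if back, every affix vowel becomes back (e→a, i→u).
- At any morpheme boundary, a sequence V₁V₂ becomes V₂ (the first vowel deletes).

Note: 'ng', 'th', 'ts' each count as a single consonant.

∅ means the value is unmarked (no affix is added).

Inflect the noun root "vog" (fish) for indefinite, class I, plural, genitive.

vogazwa

Attach number plural -ez → vogez.
Attach noun class class I -w → vogezw.
case = genitive: zero marking, form stays vogezw.
Attach definiteness indefinite -a → vogezwa.
Apply vowel harmony: vogezwa → vogazwa.
Vowel deletion: no change.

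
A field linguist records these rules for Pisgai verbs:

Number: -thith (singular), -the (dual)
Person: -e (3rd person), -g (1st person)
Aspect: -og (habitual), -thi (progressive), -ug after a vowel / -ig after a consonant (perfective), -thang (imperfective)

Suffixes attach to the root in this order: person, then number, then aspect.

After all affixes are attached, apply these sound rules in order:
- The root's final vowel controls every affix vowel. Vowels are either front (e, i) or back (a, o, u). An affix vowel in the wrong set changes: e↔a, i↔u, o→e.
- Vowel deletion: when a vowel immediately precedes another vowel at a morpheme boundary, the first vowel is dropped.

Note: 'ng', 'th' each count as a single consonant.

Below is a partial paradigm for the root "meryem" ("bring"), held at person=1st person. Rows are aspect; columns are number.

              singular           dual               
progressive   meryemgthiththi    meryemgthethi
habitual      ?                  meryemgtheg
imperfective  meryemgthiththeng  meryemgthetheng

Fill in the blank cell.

Attach person 1st person -g → meryemg.
Attach number singular -thith → meryemgthith.
Attach aspect habitual -og → meryemgthithog.
Apply vowel harmony: meryemgthithog → meryemgthitheg.
Vowel deletion: no change.

meryemgthitheg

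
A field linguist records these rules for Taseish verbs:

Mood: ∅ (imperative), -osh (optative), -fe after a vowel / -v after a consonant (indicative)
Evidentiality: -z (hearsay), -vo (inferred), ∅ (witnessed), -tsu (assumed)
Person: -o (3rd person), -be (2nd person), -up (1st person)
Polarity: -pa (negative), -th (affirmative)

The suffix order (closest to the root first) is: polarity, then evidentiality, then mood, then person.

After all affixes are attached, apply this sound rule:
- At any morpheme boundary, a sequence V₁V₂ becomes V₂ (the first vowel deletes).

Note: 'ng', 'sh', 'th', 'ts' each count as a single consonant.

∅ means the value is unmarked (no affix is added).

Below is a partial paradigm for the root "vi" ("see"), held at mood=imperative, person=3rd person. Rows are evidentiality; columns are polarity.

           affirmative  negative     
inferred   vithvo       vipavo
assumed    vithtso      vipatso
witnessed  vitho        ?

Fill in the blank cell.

vipo

Attach polarity negative -pa → vipa.
evidentiality = witnessed: zero marking, form stays vipa.
mood = imperative: zero marking, form stays vipa.
Attach person 3rd person -o → vipao.
Apply vowel deletion: vipao → vipo.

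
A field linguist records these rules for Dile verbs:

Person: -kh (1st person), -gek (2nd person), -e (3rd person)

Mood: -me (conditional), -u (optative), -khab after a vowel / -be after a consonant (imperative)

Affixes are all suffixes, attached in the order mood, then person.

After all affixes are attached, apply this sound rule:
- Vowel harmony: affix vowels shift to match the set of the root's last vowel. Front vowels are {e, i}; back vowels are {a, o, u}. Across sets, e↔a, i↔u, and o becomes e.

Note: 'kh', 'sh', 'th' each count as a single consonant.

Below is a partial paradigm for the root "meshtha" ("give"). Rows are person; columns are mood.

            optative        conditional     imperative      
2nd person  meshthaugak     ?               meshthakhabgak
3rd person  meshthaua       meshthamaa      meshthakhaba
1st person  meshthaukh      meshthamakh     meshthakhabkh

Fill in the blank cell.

Attach mood conditional -me → meshthame.
Attach person 2nd person -gek → meshthamegek.
Apply vowel harmony: meshthamegek → meshthamagak.

meshthamagak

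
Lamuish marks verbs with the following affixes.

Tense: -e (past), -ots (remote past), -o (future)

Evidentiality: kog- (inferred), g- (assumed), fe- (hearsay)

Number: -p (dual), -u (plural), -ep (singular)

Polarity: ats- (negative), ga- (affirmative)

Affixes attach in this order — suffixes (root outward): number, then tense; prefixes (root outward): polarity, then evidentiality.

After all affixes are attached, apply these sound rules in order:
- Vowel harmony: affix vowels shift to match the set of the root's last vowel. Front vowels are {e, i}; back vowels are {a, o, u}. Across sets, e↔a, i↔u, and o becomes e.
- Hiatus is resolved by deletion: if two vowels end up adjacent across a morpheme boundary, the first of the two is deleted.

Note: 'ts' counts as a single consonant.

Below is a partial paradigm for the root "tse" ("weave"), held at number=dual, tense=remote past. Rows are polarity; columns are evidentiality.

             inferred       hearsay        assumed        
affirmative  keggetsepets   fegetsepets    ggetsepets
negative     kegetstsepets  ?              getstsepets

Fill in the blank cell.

fetstsepets

Attach polarity negative ats- → atstse.
Attach number dual -p → atstsep.
Attach evidentiality hearsay fe- → featstsep.
Attach tense remote past -ots → featstsepots.
Apply vowel harmony: featstsepots → feetstsepets.
Apply vowel deletion: feetstsepets → fetstsepets.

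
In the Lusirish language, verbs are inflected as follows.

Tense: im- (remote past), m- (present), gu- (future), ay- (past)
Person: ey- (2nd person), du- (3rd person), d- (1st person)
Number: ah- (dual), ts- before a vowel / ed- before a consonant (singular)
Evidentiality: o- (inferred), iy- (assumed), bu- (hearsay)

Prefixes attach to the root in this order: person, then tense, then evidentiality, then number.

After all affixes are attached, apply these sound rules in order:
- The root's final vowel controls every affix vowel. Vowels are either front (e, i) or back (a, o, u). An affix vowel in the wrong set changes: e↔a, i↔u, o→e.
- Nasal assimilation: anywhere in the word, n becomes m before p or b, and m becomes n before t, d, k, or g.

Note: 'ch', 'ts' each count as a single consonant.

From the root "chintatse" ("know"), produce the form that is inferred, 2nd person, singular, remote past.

Attach person 2nd person ey- → eychintatse.
Attach tense remote past im- → imeychintatse.
Attach evidentiality inferred o- → oimeychintatse.
Attach number singular ts- (before vowel 'o') → tsoimeychintatse.
Apply vowel harmony: tsoimeychintatse → tseimeychintatse.
Nasal assimilation: no change.

tseimeychintatse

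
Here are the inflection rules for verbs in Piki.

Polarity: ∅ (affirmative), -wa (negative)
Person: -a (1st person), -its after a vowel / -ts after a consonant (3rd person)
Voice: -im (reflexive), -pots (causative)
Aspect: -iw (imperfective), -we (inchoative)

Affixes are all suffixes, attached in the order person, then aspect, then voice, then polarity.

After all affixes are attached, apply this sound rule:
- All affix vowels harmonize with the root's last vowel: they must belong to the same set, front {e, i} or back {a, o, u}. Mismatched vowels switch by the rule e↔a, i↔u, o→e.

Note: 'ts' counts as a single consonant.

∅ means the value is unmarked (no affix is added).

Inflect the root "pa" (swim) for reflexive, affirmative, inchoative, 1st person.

paawaum

Attach person 1st person -a → paa.
Attach aspect inchoative -we → paawe.
Attach voice reflexive -im → paaweim.
polarity = affirmative: zero marking, form stays paaweim.
Apply vowel harmony: paaweim → paawaum.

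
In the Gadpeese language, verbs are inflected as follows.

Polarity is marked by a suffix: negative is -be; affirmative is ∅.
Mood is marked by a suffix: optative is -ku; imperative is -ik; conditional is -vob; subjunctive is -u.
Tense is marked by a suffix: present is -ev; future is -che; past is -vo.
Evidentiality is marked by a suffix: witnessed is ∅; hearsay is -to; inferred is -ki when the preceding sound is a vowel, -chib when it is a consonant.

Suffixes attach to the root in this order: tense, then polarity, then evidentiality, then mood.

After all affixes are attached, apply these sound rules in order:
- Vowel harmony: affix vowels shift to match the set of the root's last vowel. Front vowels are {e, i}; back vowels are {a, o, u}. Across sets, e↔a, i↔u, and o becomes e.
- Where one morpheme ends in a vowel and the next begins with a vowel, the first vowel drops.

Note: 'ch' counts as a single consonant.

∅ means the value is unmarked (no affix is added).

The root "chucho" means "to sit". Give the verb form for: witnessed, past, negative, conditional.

Attach tense past -vo → chuchovo.
Attach polarity negative -be → chuchovobe.
evidentiality = witnessed: zero marking, form stays chuchovobe.
Attach mood conditional -vob → chuchovobevob.
Apply vowel harmony: chuchovobevob → chuchovobavob.
Vowel deletion: no change.

chuchovobavob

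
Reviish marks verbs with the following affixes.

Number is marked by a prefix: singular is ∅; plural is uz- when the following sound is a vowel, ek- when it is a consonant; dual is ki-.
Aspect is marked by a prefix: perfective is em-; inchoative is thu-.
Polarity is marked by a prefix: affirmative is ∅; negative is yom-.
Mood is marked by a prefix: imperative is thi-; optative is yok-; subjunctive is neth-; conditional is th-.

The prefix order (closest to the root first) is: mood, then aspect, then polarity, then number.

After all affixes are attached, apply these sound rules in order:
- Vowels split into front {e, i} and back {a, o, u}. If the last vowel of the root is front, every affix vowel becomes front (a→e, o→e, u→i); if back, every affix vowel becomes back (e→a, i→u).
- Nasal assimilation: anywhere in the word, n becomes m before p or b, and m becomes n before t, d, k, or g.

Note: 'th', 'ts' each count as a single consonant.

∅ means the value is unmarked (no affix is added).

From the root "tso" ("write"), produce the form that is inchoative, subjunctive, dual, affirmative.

Attach mood subjunctive neth- → nethtso.
Attach aspect inchoative thu- → thunethtso.
polarity = affirmative: zero marking, form stays thunethtso.
Attach number dual ki- → kithunethtso.
Apply vowel harmony: kithunethtso → kuthunathtso.
Nasal assimilation: no change.

kuthunathtso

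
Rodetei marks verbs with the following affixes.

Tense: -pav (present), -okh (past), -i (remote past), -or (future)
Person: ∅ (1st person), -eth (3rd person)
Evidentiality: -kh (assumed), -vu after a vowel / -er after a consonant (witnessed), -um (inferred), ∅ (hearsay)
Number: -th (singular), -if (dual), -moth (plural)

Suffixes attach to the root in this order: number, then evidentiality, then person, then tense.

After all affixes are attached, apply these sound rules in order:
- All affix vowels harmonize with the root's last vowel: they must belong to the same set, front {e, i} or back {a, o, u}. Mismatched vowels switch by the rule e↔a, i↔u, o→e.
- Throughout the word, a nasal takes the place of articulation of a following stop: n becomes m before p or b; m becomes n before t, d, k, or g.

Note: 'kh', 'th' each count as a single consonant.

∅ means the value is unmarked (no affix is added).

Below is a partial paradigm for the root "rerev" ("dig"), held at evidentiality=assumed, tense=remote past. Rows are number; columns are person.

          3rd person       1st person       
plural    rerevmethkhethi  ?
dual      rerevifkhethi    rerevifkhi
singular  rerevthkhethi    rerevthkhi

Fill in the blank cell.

Attach number plural -moth → rerevmoth.
Attach evidentiality assumed -kh → rerevmothkh.
person = 1st person: zero marking, form stays rerevmothkh.
Attach tense remote past -i → rerevmothkhi.
Apply vowel harmony: rerevmothkhi → rerevmethkhi.
Nasal assimilation: no change.

rerevmethkhi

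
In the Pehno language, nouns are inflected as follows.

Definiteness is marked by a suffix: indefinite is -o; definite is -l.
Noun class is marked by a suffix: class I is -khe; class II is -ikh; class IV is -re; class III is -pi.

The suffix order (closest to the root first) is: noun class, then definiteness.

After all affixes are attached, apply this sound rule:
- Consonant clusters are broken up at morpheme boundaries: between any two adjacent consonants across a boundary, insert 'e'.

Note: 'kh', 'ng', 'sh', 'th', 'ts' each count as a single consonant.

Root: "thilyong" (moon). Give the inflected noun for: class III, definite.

thilyongepil

Attach noun class class III -pi → thilyongpi.
Attach definiteness definite -l → thilyongpil.
Apply epenthesis: thilyongpil → thilyongepil.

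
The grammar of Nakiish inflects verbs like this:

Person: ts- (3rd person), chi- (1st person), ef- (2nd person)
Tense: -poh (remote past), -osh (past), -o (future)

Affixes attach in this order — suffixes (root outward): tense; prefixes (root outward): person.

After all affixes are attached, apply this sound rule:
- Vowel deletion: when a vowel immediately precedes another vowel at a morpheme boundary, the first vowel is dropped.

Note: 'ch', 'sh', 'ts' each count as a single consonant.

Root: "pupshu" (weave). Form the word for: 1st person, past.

Attach tense past -osh → pupshuosh.
Attach person 1st person chi- → chipupshuosh.
Apply vowel deletion: chipupshuosh → chipupshosh.

chipupshosh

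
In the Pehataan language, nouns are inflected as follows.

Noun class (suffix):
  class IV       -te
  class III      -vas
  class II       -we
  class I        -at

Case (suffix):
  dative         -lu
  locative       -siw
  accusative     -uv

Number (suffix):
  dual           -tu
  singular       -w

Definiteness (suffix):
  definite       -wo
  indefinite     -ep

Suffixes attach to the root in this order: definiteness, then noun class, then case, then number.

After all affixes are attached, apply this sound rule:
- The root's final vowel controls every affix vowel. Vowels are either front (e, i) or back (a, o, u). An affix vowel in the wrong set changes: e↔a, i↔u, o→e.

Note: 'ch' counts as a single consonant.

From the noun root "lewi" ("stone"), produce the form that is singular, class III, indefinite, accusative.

Attach definiteness indefinite -ep → lewiep.
Attach noun class class III -vas → lewiepvas.
Attach case accusative -uv → lewiepvasuv.
Attach number singular -w → lewiepvasuvw.
Apply vowel harmony: lewiepvasuvw → lewiepvesivw.

lewiepvesivw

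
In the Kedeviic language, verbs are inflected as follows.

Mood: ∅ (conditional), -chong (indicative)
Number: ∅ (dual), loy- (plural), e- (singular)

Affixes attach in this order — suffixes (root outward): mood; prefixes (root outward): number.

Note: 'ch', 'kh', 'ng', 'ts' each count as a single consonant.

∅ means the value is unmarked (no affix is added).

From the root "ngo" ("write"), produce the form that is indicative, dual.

ngochong

Attach mood indicative -chong → ngochong.
number = dual: zero marking, form stays ngochong.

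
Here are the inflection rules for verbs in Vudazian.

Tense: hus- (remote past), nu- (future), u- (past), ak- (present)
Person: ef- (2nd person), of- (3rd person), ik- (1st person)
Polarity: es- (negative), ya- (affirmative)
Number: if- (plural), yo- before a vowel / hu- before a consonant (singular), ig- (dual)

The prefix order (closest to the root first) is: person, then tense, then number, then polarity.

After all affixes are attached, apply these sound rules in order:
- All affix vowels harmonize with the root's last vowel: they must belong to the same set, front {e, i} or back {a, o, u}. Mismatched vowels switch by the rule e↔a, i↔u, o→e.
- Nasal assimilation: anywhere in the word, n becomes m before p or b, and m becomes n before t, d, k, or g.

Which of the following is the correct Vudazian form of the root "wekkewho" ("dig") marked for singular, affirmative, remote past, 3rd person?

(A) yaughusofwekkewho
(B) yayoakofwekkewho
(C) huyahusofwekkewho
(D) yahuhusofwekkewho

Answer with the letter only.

Attach person 3rd person of- → ofwekkewho.
Attach tense remote past hus- → husofwekkewho.
Attach number singular hu- (before consonant 'h') → huhusofwekkewho.
Attach polarity affirmative ya- → yahuhusofwekkewho.
Vowel harmony: no change.
Nasal assimilation: no change.
So the correct form is yahuhusofwekkewho, option (D).
(C) huyahusofwekkewho is wrong: it has the affixes in the wrong order.
(A) yaughusofwekkewho is wrong: it uses dual instead of singular for number.
(B) yayoakofwekkewho is wrong: it uses present instead of remote past for tense.

D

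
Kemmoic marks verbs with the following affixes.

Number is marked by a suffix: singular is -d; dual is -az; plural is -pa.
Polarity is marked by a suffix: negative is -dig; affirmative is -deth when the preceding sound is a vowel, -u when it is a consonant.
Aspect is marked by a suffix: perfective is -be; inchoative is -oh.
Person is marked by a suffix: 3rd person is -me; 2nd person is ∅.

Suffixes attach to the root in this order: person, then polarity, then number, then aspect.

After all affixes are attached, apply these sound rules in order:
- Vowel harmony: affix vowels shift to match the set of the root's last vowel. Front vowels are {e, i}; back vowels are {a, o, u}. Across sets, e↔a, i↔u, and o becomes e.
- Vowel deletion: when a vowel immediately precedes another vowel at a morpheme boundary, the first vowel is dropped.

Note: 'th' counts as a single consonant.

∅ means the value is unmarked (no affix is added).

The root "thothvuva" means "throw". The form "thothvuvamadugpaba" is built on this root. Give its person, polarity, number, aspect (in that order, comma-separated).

3rd person, negative, plural, perfective

Segment: thothvuva-me-dig-pa-be.
person: -me → 3rd person.
polarity: -dig → negative.
number: -pa → plural.
aspect: -be → perfective.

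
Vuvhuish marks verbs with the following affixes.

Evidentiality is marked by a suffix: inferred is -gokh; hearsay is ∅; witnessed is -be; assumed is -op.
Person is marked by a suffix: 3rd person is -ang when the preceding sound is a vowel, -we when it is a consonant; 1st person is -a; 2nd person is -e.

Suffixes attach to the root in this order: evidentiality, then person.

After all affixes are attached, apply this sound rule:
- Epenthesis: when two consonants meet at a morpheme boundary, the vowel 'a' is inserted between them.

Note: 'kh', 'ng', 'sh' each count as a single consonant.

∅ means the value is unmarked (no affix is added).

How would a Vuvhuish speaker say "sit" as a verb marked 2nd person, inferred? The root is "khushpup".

Attach evidentiality inferred -gokh → khushpupgokh.
Attach person 2nd person -e → khushpupgokhe.
Apply epenthesis: khushpupgokhe → khushpupagokhe.

khushpupagokhe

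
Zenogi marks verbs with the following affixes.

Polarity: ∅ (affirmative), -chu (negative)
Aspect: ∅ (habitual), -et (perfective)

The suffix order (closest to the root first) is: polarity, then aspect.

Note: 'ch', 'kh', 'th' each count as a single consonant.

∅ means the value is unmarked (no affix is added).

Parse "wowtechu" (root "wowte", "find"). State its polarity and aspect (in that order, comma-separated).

Segment: wowte-chu.
polarity: -chu → negative.
aspect: ∅ → habitual.

negative, habitual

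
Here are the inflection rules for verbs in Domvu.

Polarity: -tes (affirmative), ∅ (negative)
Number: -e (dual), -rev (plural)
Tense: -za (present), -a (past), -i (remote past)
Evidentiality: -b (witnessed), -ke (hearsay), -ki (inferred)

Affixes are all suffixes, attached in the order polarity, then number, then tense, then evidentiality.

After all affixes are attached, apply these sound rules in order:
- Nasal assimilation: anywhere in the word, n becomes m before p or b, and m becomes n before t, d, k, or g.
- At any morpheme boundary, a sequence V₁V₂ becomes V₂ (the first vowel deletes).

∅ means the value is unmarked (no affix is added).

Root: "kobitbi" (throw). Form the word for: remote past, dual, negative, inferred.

kobitbiki

polarity = negative: zero marking, form stays kobitbi.
Attach number dual -e → kobitbie.
Attach tense remote past -i → kobitbiei.
Attach evidentiality inferred -ki → kobitbieiki.
Nasal assimilation: no change.
Apply vowel deletion: kobitbieiki → kobitbiki.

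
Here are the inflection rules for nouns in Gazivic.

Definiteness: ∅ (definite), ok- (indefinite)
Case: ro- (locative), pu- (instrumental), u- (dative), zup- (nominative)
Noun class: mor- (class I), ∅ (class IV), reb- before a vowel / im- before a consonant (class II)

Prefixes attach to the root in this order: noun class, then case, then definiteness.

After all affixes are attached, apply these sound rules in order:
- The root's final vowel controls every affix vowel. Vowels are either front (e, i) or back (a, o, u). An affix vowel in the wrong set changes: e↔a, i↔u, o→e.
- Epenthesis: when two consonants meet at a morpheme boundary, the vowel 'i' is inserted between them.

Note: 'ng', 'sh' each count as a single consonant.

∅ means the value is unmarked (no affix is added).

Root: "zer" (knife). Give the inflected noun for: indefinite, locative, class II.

ekireimizer

Attach noun class class II im- (before consonant 'z') → imzer.
Attach case locative ro- → roimzer.
Attach definiteness indefinite ok- → okroimzer.
Apply vowel harmony: okroimzer → ekreimzer.
Apply epenthesis: ekreimzer → ekireimizer.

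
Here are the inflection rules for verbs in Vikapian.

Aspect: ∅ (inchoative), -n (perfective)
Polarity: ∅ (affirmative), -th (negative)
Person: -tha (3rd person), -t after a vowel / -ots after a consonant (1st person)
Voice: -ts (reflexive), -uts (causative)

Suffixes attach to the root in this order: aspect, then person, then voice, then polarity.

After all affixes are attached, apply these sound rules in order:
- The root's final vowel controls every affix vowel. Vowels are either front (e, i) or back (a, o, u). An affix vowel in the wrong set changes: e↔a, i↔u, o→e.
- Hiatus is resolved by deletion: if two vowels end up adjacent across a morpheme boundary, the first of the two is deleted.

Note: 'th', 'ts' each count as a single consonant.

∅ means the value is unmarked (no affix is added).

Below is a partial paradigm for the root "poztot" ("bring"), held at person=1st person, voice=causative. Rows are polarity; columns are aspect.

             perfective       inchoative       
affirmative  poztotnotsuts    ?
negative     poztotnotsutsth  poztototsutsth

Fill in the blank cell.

poztototsuts

aspect = inchoative: zero marking, form stays poztot.
Attach person 1st person -ots (after consonant 't') → poztotots.
Attach voice causative -uts → poztototsuts.
polarity = affirmative: zero marking, form stays poztototsuts.
Vowel harmony: no change.
Vowel deletion: no change.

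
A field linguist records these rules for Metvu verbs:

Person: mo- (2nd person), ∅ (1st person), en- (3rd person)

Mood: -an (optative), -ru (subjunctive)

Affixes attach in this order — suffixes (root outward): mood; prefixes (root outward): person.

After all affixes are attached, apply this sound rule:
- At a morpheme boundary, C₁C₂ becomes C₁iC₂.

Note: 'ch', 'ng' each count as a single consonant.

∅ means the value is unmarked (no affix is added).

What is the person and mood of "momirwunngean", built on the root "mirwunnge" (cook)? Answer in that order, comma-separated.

2nd person, optative

Segment: mo-mirwunnge-an.
person: mo- → 2nd person.
mood: -an → optative.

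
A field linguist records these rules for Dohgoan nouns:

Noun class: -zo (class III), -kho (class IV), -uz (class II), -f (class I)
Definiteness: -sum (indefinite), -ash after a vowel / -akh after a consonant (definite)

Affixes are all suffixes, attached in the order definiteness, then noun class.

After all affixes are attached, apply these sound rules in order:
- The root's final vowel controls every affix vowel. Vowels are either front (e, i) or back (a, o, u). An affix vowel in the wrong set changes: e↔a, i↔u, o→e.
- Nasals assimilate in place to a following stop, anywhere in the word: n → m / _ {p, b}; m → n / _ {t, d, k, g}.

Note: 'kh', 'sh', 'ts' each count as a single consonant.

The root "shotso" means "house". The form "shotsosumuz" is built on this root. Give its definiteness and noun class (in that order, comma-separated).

indefinite, class II

Segment: shotso-sum-uz.
definiteness: -sum → indefinite.
noun class: -uz → class II.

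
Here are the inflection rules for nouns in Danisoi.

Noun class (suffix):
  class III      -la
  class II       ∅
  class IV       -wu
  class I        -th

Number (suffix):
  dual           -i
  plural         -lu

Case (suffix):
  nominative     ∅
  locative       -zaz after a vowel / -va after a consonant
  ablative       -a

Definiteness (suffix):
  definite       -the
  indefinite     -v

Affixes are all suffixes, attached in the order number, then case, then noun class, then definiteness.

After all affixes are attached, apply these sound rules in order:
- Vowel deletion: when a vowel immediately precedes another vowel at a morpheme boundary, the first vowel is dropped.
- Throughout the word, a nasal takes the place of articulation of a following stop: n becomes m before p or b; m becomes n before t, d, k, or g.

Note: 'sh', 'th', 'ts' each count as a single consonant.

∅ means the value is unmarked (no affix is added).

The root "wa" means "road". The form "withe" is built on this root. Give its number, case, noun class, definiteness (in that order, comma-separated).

Segment: wa-i-the.
number: -i → dual.
case: ∅ → nominative.
noun class: ∅ → class II.
definiteness: -the → definite.

dual, nominative, class II, definite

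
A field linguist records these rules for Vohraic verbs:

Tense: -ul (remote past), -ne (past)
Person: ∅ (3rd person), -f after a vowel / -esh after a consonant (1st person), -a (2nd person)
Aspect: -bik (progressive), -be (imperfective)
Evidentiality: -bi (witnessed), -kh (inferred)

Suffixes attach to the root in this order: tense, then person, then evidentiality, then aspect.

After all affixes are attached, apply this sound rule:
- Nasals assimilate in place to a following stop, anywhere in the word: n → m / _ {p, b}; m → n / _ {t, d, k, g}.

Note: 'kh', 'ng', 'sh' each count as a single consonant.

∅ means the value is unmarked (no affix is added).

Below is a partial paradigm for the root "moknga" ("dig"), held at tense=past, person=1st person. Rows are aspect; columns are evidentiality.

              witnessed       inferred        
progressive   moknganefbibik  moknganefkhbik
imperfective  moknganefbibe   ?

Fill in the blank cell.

Attach tense past -ne → mokngane.
Attach person 1st person -f (after vowel 'e') → moknganef.
Attach evidentiality inferred -kh → moknganefkh.
Attach aspect imperfective -be → moknganefkhbe.
Nasal assimilation: no change.

moknganefkhbe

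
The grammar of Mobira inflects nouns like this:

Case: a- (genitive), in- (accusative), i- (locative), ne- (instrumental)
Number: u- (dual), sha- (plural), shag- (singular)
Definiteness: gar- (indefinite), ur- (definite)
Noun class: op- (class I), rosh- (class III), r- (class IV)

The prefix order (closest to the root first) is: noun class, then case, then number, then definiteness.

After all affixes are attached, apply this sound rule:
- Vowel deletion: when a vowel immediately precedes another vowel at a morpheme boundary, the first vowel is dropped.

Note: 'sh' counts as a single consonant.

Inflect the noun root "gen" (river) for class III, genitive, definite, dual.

Attach noun class class III rosh- → roshgen.
Attach case genitive a- → aroshgen.
Attach number dual u- → uaroshgen.
Attach definiteness definite ur- → uruaroshgen.
Apply vowel deletion: uruaroshgen → uraroshgen.

uraroshgen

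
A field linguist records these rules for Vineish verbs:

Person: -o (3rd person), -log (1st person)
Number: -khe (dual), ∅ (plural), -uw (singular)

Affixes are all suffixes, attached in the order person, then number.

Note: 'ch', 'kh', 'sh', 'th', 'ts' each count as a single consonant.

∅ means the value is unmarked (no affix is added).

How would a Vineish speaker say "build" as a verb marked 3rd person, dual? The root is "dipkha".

Attach person 3rd person -o → dipkhao.
Attach number dual -khe → dipkhaokhe.

dipkhaokhe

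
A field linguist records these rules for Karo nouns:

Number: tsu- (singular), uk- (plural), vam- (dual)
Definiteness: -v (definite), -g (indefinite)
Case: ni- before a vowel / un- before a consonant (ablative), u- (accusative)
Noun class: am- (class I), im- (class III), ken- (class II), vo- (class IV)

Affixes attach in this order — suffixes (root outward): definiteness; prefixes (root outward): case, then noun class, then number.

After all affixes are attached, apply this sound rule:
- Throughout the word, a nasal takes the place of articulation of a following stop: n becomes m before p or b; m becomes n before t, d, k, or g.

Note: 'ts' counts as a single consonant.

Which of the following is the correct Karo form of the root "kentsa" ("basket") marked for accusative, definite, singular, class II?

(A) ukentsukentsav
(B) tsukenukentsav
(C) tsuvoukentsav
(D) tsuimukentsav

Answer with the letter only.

Attach case accusative u- → ukentsa.
Attach definiteness definite -v → ukentsav.
Attach noun class class II ken- → kenukentsav.
Attach number singular tsu- → tsukenukentsav.
Nasal assimilation: no change.
So the correct form is tsukenukentsav, option (B).
(C) tsuvoukentsav is wrong: it uses class IV instead of class II for noun class.
(A) ukentsukentsav is wrong: it has the affixes in the wrong order.
(D) tsuimukentsav is wrong: it uses class III instead of class II for noun class.

B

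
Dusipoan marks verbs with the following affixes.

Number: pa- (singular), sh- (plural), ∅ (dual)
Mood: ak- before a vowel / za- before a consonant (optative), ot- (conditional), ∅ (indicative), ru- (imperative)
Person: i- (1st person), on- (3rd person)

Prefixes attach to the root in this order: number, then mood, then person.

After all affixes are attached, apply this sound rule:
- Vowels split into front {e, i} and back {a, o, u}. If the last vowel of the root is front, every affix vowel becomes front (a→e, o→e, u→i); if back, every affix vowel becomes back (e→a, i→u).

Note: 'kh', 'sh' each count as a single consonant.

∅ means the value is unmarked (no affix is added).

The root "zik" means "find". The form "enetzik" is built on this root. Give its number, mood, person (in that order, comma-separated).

Segment: on-ot-zik.
number: ∅ → dual.
mood: ot- → conditional.
person: on- → 3rd person.

dual, conditional, 3rd person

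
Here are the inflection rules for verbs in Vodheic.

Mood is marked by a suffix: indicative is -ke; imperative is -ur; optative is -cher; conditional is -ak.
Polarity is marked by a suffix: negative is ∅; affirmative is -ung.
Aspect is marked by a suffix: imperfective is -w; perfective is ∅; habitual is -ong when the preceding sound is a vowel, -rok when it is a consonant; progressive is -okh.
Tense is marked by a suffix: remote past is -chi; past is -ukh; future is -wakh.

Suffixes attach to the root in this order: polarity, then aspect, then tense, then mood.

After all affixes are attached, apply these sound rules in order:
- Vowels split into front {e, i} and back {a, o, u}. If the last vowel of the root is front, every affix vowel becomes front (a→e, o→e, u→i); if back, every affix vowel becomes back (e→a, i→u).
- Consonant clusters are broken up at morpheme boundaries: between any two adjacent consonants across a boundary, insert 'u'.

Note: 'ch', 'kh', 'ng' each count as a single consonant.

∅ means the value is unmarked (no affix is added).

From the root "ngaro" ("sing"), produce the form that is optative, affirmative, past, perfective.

ngaroungukhuchar

Attach polarity affirmative -ung → ngaroung.
aspect = perfective: zero marking, form stays ngaroung.
Attach tense past -ukh → ngaroungukh.
Attach mood optative -cher → ngaroungukhcher.
Apply vowel harmony: ngaroungukhcher → ngaroungukhchar.
Apply epenthesis: ngaroungukhchar → ngaroungukhuchar.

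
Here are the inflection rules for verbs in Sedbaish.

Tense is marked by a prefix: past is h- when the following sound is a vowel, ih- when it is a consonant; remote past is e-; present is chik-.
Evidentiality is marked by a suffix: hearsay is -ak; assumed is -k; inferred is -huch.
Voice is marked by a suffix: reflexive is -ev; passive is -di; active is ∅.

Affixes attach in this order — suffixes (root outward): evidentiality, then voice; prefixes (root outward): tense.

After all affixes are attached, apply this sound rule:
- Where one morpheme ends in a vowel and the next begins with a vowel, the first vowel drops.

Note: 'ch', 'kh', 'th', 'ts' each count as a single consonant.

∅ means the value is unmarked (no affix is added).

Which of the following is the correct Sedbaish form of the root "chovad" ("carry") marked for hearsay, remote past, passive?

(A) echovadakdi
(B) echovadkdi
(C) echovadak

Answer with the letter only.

A

Attach tense remote past e- → echovad.
Attach evidentiality hearsay -ak → echovadak.
Attach voice passive -di → echovadakdi.
Vowel deletion: no change.
So the correct form is echovadakdi, option (A).
(B) echovadkdi is wrong: it uses assumed instead of hearsay for evidentiality.
(C) echovadak is wrong: it uses active instead of passive for voice.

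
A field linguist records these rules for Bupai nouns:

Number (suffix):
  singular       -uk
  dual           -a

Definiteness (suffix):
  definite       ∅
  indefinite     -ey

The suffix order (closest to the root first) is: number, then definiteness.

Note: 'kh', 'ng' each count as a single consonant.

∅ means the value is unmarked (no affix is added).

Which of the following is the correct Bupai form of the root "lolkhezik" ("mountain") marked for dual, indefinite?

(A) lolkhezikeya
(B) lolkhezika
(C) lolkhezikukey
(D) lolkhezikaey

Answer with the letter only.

D

Attach number dual -a → lolkhezika.
Attach definiteness indefinite -ey → lolkhezikaey.
So the correct form is lolkhezikaey, option (D).
(A) lolkhezikeya is wrong: it has the affixes in the wrong order.
(B) lolkhezika is wrong: it uses definite instead of indefinite for definiteness.
(C) lolkhezikukey is wrong: it uses singular instead of dual for number.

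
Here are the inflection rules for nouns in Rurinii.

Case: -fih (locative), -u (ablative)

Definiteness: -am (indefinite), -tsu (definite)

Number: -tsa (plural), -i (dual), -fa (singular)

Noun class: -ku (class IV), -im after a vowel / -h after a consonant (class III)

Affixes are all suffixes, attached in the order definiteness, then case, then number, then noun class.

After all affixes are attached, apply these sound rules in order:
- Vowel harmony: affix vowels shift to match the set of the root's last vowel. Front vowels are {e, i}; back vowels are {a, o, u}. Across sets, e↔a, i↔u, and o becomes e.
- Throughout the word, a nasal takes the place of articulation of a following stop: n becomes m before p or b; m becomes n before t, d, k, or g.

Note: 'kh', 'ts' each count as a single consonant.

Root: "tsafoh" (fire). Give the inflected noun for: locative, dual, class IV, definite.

Attach definiteness definite -tsu → tsafohtsu.
Attach case locative -fih → tsafohtsufih.
Attach number dual -i → tsafohtsufihi.
Attach noun class class IV -ku → tsafohtsufihiku.
Apply vowel harmony: tsafohtsufihiku → tsafohtsufuhuku.
Nasal assimilation: no change.

tsafohtsufuhuku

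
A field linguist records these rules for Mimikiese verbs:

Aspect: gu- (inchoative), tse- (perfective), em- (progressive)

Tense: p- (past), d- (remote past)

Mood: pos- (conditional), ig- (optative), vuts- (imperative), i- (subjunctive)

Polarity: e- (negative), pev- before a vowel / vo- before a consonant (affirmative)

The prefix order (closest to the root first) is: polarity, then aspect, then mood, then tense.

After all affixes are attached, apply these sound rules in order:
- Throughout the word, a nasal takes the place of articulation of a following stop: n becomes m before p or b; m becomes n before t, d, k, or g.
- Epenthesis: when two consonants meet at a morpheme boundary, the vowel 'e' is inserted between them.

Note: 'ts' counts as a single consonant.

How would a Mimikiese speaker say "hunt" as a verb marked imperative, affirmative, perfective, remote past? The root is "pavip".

devutsetsevopavip

Attach polarity affirmative vo- (before consonant 'p') → vopavip.
Attach aspect perfective tse- → tsevopavip.
Attach mood imperative vuts- → vutstsevopavip.
Attach tense remote past d- → dvutstsevopavip.
Nasal assimilation: no change.
Apply epenthesis: dvutstsevopavip → devutsetsevopavip.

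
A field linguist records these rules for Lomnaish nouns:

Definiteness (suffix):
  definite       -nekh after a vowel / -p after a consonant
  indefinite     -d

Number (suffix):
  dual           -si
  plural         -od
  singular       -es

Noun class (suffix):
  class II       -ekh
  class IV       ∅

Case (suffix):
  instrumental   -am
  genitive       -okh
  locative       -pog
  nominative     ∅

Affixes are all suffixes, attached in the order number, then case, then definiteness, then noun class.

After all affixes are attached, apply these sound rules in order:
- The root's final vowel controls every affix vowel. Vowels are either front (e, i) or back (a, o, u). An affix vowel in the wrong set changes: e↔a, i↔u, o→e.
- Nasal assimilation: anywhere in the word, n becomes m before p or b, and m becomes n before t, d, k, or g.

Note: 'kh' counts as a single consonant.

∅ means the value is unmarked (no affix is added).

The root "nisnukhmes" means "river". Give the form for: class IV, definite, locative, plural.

nisnukhmesedpegp

Attach number plural -od → nisnukhmesod.
Attach case locative -pog → nisnukhmesodpog.
Attach definiteness definite -p (after consonant 'g') → nisnukhmesodpogp.
noun class = class IV: zero marking, form stays nisnukhmesodpogp.
Apply vowel harmony: nisnukhmesodpogp → nisnukhmesedpegp.
Nasal assimilation: no change.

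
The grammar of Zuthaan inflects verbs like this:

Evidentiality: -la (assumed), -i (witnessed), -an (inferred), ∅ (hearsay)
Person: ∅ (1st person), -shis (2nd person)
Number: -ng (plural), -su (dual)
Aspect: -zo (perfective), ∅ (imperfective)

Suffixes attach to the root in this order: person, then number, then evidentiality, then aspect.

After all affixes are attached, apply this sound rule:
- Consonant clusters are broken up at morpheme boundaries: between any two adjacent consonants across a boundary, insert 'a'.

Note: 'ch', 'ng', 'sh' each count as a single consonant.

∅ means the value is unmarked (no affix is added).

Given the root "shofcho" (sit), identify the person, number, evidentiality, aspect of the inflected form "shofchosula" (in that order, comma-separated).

Segment: shofcho-su-la.
person: ∅ → 1st person.
number: -su → dual.
evidentiality: -la → assumed.
aspect: ∅ → imperfective.

1st person, dual, assumed, imperfective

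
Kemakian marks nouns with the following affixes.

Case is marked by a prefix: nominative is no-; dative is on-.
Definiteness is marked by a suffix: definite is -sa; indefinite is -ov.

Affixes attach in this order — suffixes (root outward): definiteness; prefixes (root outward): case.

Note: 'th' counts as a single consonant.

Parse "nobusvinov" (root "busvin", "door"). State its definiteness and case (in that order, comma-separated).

Segment: no-busvin-ov.
definiteness: -ov → indefinite.
case: no- → nominative.

indefinite, nominative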